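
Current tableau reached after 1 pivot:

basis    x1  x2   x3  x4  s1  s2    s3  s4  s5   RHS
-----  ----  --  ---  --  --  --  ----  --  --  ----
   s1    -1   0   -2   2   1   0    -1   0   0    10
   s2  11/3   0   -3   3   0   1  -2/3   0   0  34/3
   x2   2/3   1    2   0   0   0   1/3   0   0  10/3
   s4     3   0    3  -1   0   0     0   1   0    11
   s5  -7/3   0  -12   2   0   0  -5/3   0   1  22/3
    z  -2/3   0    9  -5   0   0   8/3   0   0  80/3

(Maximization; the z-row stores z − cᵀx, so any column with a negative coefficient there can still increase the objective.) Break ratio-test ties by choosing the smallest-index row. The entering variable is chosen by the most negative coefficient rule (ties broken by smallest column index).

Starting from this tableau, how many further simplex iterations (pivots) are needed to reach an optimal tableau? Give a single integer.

2

pivot: x4 in, s5 out → z = 45
pivot: x3 in, s2 out → z = 682/15
No improving column remains; optimal.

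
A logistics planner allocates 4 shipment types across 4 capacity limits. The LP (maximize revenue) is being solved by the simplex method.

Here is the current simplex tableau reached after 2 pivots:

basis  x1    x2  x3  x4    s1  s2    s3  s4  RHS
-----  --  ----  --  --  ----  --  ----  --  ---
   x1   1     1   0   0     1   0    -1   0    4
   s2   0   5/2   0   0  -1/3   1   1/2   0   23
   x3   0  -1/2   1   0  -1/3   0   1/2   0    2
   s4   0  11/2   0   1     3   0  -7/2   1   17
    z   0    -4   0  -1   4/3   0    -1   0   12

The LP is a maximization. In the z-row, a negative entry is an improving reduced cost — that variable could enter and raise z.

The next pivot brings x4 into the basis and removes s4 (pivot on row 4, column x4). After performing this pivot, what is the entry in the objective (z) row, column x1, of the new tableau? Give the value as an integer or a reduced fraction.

0

Pivot element is row 4, column x4: 1.
Normalize row 4: new (row 4, x1) = 0/1 = 0.
z-row ← z-row − (-1)·(new row 4): 0 − (-1)·0 = 0.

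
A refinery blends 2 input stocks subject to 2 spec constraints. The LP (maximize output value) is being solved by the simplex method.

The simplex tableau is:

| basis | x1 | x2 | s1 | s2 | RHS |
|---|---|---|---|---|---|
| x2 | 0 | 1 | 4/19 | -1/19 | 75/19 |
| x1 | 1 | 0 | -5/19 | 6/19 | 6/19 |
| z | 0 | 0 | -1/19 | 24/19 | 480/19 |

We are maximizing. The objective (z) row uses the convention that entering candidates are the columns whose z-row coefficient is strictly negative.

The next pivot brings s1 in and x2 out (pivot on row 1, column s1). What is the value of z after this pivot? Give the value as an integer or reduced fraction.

Minimum ratio for s1: (75/19)/(4/19) = 75/4.
z changes by −(z-row coeff of s1)·ratio = −(-1/19)·(75/4) = 75/76.
New z = 480/19 + (75/76) = 105/4.

105/4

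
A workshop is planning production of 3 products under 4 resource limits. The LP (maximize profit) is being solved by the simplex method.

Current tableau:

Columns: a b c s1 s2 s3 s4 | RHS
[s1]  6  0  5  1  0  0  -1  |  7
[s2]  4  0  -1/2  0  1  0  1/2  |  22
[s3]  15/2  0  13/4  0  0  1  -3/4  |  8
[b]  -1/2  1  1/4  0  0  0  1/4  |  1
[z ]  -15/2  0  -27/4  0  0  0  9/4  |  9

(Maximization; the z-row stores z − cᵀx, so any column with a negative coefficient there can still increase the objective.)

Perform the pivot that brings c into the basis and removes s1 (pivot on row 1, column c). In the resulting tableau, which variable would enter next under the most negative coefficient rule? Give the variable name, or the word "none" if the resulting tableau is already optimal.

Pivot element 5. New z-row = old z-row − (-27/4)·(row 1/5).
Updated z-row coefficients: a: 3/5, b: 0, c: 0, s1: 27/20, s2: 0, s3: 0, s4: 9/10.
No coefficient is strictly negative; the tableau after this pivot is optimal.

none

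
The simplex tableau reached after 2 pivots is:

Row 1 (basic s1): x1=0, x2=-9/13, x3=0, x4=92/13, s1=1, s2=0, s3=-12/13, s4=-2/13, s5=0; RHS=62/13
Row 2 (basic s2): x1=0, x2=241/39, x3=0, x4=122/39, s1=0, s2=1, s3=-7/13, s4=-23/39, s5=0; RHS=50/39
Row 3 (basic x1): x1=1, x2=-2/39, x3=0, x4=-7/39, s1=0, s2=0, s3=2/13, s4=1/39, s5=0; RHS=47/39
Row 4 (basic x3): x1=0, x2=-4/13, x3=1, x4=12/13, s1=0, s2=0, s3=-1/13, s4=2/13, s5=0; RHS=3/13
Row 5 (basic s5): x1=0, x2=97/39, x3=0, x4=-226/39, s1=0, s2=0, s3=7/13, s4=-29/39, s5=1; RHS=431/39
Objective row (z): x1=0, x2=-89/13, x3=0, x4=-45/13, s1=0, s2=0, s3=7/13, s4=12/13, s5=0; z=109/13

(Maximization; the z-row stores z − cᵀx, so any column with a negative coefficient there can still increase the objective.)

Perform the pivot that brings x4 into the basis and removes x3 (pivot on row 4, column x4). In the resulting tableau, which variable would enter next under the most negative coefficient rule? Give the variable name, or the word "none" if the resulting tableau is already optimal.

Pivot element 12/13. New z-row = old z-row − (-45/13)·(row 4/(12/13)).
Updated z-row coefficients: x1: 0, x2: -8, x3: 15/4, x4: 0, s1: 0, s2: 0, s3: 1/4, s4: 3/2, s5: 0.
The most negative is -8 in column x2, so x2 would enter next.

x2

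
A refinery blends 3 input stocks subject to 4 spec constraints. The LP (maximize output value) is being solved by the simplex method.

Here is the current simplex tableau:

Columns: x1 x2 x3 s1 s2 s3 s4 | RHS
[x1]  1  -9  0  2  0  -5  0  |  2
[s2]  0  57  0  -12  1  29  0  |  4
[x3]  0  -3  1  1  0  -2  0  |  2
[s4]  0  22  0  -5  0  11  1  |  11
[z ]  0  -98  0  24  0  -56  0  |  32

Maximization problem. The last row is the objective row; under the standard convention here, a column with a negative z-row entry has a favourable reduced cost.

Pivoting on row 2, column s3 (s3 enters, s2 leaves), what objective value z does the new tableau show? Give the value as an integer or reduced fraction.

Minimum ratio for s3: 4/29 = 4/29.
z changes by −(z-row coeff of s3)·ratio = −(-56)·(4/29) = 224/29.
New z = 32 + (224/29) = 1152/29.

1152/29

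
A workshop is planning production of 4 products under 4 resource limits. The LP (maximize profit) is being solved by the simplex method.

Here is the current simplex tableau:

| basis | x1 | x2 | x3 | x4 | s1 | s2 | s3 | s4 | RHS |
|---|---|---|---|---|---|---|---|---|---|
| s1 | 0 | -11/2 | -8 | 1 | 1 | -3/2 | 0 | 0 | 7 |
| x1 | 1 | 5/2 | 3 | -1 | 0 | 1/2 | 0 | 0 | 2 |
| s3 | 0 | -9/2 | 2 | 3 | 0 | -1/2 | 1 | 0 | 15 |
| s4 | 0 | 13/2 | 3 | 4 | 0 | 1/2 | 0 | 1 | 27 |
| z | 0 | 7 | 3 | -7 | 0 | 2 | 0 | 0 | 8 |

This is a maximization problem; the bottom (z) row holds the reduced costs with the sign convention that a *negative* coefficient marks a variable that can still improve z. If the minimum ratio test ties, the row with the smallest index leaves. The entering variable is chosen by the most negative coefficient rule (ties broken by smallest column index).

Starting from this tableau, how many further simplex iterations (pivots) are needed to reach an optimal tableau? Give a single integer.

2

pivot: x4 in, s3 out → z = 43
pivot: x2 in, s4 out → z = 1124/25
No improving column remains; optimal.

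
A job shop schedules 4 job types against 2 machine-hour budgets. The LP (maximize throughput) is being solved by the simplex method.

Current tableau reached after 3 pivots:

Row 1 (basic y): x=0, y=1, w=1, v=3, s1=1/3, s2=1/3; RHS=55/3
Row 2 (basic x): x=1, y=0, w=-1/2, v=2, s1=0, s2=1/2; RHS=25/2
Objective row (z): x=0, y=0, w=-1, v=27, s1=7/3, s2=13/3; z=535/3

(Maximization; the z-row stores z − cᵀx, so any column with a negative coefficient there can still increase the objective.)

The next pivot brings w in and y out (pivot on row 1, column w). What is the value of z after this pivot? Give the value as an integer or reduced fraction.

590/3

Minimum ratio for w: (55/3)/1 = 55/3.
z changes by −(z-row coeff of w)·ratio = −(-1)·(55/3) = 55/3.
New z = 535/3 + (55/3) = 590/3.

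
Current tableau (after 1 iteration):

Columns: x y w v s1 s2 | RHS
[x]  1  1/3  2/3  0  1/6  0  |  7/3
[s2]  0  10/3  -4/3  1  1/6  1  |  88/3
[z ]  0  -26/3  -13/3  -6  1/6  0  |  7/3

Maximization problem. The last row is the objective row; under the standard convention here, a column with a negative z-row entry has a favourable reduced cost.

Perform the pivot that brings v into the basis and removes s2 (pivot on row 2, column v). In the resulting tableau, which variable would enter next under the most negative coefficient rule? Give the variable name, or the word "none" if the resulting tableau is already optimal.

w

Pivot element 1. New z-row = old z-row − (-6)·(row 2/1).
Updated z-row coefficients: x: 0, y: 34/3, w: -37/3, v: 0, s1: 7/6, s2: 6.
The most negative is -37/3 in column w, so w would enter next.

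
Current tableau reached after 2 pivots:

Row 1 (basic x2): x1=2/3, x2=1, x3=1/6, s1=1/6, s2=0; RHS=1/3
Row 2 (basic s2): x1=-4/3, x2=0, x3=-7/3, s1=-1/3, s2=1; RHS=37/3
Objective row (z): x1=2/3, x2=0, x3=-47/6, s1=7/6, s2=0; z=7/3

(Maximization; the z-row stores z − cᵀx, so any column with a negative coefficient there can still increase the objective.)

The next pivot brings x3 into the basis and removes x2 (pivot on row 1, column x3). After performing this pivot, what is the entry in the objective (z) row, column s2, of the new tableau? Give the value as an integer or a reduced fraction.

Pivot element is row 1, column x3: 1/6.
Normalize row 1: new (row 1, s2) = 0/(1/6) = 0.
z-row ← z-row − (-47/6)·(new row 1): 0 − (-47/6)·0 = 0.

0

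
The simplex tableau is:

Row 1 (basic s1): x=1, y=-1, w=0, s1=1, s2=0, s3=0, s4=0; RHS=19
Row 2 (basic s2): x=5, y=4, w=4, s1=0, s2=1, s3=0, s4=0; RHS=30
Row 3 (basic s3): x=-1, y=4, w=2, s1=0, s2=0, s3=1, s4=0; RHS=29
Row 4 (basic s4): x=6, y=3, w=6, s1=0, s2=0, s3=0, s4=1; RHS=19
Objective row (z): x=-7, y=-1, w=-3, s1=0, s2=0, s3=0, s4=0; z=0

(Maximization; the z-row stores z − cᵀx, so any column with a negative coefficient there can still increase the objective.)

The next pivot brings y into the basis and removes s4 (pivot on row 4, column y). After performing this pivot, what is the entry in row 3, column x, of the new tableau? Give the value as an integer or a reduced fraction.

-9

Pivot element is row 4, column y: 3.
Normalize row 4: new (row 4, x) = 6/3 = 2.
row 3 ← row 3 − 4·(new row 4): -1 − 4·2 = -9.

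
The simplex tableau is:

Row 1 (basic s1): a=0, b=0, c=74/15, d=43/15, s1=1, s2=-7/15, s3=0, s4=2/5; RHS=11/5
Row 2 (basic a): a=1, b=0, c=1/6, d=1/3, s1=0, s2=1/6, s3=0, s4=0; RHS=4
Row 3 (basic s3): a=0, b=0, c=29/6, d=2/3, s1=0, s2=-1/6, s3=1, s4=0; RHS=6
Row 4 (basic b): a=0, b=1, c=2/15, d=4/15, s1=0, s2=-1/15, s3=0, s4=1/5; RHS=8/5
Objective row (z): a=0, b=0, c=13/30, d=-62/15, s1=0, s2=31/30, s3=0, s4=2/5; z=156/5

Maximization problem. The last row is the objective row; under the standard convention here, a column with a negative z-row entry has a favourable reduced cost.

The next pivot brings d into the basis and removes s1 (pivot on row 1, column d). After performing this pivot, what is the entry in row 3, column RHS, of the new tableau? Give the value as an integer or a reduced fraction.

Pivot element is row 1, column d: 43/15.
Normalize row 1: new (row 1, RHS) = (11/5)/(43/15) = 33/43.
row 3 ← row 3 − (2/3)·(new row 1): 6 − (2/3)·(33/43) = 236/43.

236/43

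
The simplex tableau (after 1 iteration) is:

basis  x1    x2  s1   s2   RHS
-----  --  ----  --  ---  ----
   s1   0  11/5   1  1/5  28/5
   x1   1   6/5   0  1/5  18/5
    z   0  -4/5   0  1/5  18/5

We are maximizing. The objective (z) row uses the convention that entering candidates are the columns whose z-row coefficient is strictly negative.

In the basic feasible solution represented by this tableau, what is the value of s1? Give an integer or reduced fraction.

28/5

s1 is basic (row 1); its value is the RHS of that row: 28/5.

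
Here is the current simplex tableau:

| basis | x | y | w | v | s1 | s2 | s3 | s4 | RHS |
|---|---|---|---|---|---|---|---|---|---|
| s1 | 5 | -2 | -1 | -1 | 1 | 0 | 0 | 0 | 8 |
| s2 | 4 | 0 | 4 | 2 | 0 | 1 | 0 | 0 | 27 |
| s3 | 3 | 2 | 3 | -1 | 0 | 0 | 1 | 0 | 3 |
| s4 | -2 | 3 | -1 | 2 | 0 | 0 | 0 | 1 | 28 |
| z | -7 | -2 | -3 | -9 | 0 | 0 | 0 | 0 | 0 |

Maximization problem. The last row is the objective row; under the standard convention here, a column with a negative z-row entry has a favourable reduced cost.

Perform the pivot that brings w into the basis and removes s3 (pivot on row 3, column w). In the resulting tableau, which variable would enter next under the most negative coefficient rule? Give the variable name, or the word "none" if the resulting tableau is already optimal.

Pivot element 3. New z-row = old z-row − (-3)·(row 3/3).
Updated z-row coefficients: x: -4, y: 0, w: 0, v: -10, s1: 0, s2: 0, s3: 1, s4: 0.
The most negative is -10 in column v, so v would enter next.

v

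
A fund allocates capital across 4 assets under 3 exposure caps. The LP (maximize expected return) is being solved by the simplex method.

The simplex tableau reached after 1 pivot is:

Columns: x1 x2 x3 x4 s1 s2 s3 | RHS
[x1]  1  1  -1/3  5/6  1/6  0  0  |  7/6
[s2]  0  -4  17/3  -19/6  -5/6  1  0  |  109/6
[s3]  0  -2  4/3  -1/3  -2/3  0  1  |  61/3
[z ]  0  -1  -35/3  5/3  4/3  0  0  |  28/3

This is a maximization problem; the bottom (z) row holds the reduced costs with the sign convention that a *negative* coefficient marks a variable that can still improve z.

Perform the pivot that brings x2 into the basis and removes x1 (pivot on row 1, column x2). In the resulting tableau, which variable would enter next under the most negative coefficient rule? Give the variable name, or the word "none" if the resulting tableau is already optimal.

x3

Pivot element 1. New z-row = old z-row − (-1)·(row 1/1).
Updated z-row coefficients: x1: 1, x2: 0, x3: -12, x4: 5/2, s1: 3/2, s2: 0, s3: 0.
The most negative is -12 in column x3, so x3 would enter next.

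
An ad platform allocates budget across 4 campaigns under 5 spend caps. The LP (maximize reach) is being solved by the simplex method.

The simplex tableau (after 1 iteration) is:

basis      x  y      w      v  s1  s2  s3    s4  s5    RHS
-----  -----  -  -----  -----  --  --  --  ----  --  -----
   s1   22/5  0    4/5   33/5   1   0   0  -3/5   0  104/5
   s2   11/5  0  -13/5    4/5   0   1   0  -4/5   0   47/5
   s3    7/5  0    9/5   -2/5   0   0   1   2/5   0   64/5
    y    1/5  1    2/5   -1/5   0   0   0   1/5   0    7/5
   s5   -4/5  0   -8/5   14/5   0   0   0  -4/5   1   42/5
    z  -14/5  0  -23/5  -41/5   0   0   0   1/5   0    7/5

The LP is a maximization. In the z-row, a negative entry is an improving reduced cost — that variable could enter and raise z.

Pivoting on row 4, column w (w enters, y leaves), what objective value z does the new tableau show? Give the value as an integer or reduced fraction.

35/2

Minimum ratio for w: (7/5)/(2/5) = 7/2.
z changes by −(z-row coeff of w)·ratio = −(-23/5)·(7/2) = 161/10.
New z = 7/5 + (161/10) = 35/2.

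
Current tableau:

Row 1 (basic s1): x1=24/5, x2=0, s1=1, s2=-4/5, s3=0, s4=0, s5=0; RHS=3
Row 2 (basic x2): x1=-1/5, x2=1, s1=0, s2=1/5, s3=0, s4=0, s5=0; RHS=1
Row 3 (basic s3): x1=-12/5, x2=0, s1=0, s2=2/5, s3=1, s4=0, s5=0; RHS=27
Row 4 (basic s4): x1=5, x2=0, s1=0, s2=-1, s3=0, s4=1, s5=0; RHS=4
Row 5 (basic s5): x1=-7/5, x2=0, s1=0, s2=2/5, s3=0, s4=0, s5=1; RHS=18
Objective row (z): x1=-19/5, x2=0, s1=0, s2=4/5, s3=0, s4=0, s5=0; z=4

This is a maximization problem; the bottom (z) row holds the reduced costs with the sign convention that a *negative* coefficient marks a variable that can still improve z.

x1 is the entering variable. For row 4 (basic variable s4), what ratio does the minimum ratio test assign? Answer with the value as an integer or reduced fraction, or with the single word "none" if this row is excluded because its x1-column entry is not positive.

4/5

Ratio = RHS / (x1 entry) = 4 / 5 = 4/5.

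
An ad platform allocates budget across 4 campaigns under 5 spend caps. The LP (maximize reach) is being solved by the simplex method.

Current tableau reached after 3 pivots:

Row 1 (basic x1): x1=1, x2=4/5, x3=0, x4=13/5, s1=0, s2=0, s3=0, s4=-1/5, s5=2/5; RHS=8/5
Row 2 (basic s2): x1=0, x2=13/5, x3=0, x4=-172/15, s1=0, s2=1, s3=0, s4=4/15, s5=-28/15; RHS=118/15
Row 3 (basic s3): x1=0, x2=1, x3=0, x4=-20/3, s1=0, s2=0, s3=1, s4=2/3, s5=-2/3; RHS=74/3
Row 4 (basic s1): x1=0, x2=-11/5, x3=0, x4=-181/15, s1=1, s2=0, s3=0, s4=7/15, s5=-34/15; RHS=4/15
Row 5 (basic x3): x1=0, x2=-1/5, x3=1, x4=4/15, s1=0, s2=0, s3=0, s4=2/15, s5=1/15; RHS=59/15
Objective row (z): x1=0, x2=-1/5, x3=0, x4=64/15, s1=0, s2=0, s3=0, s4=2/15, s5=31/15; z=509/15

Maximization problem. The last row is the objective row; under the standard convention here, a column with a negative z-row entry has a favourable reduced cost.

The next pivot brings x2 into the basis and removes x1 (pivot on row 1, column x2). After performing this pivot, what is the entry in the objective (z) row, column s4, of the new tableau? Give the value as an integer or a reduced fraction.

Pivot element is row 1, column x2: 4/5.
Normalize row 1: new (row 1, s4) = (-1/5)/(4/5) = -1/4.
z-row ← z-row − (-1/5)·(new row 1): 2/15 − (-1/5)·(-1/4) = 1/12.

1/12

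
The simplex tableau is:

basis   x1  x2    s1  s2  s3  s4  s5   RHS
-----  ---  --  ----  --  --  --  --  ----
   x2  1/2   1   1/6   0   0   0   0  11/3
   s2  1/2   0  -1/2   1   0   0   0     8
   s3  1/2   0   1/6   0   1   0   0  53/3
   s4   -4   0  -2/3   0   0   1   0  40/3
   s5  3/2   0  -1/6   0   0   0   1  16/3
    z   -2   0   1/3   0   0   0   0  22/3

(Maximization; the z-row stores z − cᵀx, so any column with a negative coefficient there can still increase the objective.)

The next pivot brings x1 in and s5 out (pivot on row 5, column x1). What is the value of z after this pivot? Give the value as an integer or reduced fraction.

Minimum ratio for x1: (16/3)/(3/2) = 32/9.
z changes by −(z-row coeff of x1)·ratio = −(-2)·(32/9) = 64/9.
New z = 22/3 + (64/9) = 130/9.

130/9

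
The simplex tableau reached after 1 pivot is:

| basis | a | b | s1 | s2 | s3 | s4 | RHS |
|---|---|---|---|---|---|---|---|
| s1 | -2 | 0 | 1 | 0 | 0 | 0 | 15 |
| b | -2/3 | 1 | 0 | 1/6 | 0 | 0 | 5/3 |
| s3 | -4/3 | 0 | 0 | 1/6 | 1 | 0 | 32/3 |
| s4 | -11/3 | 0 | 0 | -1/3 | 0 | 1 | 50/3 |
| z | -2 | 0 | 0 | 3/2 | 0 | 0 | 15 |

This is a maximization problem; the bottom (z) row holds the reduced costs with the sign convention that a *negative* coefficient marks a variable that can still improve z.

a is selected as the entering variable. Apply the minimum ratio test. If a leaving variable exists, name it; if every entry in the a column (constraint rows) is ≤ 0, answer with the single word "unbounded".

a-column entries: row 1: -2, row 2: -2/3, row 3: -4/3, row 4: -11/3. All ≤ 0, so a can increase without bound; the LP is unbounded in this direction.

unbounded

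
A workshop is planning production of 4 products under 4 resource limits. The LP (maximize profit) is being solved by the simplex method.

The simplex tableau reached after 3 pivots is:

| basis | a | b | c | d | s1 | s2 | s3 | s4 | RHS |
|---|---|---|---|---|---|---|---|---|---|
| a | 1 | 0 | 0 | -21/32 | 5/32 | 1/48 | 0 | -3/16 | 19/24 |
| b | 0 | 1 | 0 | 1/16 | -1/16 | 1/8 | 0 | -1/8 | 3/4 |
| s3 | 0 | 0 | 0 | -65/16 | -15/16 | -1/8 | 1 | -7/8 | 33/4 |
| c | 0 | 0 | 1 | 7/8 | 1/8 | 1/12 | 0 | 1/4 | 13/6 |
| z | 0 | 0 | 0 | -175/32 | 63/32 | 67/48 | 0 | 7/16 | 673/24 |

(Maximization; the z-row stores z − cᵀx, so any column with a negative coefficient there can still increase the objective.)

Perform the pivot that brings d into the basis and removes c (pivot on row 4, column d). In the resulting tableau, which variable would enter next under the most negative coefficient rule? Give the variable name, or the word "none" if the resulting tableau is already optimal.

Pivot element 7/8. New z-row = old z-row − (-175/32)·(row 4/(7/8)).
Updated z-row coefficients: a: 0, b: 0, c: 25/4, d: 0, s1: 11/4, s2: 23/12, s3: 0, s4: 2.
No coefficient is strictly negative; the tableau after this pivot is optimal.

none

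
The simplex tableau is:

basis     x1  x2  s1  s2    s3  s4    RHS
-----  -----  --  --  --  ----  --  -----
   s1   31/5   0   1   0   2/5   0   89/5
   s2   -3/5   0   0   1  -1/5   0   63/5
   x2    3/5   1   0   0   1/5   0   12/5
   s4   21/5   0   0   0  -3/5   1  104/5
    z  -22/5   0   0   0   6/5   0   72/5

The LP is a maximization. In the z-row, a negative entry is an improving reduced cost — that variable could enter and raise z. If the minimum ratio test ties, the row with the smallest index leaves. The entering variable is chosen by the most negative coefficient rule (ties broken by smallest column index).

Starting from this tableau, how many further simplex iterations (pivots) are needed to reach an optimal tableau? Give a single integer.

1

pivot: x1 in, s1 out → z = 838/31
No improving column remains; optimal.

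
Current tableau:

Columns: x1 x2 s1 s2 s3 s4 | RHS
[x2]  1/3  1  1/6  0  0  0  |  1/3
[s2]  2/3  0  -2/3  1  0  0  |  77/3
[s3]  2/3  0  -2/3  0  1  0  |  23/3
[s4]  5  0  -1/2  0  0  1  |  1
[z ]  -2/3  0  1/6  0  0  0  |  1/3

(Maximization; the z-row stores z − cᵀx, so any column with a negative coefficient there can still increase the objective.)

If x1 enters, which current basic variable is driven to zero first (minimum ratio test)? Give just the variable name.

s4

Ratios: row 1 (x2): (1/3)/(1/3) = 1; row 2 (s2): (77/3)/(2/3) = 77/2; row 3 (s3): (23/3)/(2/3) = 23/2; row 4 (s4): 1/5 = 1/5.
Minimum ratio 1/5 is in the s4 row, so s4 leaves.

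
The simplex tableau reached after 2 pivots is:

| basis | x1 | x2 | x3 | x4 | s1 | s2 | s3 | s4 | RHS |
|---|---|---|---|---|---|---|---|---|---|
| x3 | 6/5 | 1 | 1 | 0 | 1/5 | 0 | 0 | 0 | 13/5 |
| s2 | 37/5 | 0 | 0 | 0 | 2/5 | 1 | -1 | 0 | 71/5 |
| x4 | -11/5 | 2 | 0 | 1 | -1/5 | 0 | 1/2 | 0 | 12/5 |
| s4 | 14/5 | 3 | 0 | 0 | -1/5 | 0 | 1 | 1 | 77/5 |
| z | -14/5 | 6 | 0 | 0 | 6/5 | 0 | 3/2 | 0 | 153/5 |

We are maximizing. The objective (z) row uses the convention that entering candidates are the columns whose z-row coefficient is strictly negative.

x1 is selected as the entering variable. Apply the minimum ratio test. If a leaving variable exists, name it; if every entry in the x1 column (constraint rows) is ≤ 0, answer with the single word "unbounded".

Ratios: row 1 (x3): (13/5)/(6/5) = 13/6; row 2 (s2): (71/5)/(37/5) = 71/37; row 3 (x4): entry -11/5 ≤ 0, skip; row 4 (s4): (77/5)/(14/5) = 11/2.
Minimum ratio is in the s2 row, so s2 leaves.

s2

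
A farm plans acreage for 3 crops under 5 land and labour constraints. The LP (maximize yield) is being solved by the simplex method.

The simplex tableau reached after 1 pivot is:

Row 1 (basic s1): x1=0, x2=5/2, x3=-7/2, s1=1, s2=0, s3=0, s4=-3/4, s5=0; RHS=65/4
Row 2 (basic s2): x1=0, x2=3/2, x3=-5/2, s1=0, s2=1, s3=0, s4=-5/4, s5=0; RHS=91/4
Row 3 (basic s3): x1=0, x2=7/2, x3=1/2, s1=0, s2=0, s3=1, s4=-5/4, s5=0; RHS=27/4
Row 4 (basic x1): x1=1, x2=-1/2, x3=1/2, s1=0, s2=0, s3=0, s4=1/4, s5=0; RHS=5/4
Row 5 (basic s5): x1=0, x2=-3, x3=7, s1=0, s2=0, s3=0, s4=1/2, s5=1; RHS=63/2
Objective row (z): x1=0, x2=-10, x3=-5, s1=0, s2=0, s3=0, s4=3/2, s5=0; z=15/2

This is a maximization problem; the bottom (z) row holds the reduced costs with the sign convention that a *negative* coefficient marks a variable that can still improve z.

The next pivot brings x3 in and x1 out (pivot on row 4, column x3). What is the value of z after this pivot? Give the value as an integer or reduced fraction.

Minimum ratio for x3: (5/4)/(1/2) = 5/2.
z changes by −(z-row coeff of x3)·ratio = −(-5)·(5/2) = 25/2.
New z = 15/2 + (25/2) = 20.

20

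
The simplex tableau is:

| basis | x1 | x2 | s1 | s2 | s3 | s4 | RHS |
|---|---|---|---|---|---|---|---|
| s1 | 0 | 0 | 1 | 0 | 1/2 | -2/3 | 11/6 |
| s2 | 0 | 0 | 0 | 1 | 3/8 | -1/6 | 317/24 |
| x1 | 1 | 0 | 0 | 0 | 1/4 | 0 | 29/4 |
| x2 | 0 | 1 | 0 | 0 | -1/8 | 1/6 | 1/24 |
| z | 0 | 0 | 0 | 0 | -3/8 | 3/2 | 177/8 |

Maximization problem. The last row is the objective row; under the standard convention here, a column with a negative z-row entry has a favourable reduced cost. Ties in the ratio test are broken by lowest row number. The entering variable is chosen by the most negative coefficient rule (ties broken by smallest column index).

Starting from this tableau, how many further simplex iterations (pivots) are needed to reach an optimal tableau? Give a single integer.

1

pivot: s3 in, s1 out → z = 47/2
No improving column remains; optimal.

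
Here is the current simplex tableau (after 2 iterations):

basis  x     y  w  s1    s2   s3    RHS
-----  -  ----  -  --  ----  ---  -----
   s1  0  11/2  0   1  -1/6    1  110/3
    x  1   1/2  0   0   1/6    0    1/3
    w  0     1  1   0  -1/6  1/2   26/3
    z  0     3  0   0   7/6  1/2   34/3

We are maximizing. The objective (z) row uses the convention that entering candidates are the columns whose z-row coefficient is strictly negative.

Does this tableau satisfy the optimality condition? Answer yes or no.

yes

No objective-row coefficient is strictly negative, so no entering variable exists; the tableau is optimal.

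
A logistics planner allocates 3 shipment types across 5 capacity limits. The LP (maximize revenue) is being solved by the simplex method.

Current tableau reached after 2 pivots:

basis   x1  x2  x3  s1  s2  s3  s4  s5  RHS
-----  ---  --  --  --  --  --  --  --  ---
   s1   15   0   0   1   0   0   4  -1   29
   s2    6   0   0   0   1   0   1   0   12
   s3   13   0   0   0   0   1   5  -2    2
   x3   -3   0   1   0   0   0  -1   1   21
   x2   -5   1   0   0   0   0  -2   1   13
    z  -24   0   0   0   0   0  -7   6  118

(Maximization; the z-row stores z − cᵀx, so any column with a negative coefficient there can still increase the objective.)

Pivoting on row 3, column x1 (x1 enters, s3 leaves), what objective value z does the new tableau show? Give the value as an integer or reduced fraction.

Minimum ratio for x1: 2/13 = 2/13.
z changes by −(z-row coeff of x1)·ratio = −(-24)·(2/13) = 48/13.
New z = 118 + (48/13) = 1582/13.

1582/13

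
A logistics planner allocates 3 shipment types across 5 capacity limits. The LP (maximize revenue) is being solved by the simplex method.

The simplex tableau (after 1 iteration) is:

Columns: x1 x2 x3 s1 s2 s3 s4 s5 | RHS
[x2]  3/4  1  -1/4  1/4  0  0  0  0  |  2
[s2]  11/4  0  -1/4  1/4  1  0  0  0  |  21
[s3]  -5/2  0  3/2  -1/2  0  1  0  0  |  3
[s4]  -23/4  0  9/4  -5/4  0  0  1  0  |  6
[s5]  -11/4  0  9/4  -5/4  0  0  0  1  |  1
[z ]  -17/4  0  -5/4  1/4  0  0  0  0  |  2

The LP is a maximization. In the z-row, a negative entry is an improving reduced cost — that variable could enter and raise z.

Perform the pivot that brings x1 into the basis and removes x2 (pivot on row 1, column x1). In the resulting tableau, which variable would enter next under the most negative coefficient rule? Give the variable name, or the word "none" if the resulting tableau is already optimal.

x3

Pivot element 3/4. New z-row = old z-row − (-17/4)·(row 1/(3/4)).
Updated z-row coefficients: x1: 0, x2: 17/3, x3: -8/3, s1: 5/3, s2: 0, s3: 0, s4: 0, s5: 0.
The most negative is -8/3 in column x3, so x3 would enter next.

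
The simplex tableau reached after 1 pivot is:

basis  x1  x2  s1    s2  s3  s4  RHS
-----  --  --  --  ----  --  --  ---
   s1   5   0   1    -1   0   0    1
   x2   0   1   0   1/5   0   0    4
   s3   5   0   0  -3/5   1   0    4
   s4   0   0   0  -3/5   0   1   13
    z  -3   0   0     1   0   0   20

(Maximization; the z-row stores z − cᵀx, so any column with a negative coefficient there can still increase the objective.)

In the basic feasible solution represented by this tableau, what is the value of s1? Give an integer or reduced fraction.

s1 is basic (row 1); its value is the RHS of that row: 1.

1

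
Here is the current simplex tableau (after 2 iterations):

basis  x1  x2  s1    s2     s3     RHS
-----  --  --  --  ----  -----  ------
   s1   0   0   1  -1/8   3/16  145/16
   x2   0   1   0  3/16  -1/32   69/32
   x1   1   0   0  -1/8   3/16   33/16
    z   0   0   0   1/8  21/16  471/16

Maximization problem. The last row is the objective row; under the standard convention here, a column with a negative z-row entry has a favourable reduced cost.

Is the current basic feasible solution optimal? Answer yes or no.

yes

No objective-row coefficient is strictly negative, so no entering variable exists; the tableau is optimal.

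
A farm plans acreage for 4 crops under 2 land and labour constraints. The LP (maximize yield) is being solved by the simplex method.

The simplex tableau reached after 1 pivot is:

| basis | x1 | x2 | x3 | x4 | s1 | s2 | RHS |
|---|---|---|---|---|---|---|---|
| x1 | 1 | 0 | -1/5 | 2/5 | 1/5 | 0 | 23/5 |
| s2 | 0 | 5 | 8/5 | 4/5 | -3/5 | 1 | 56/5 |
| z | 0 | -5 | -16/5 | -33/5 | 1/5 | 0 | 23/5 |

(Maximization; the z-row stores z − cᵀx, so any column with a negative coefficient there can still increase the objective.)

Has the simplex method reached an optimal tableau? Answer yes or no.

no

Column x2 has objective-row coefficient -5, which is negative; an improving pivot exists, so not yet optimal.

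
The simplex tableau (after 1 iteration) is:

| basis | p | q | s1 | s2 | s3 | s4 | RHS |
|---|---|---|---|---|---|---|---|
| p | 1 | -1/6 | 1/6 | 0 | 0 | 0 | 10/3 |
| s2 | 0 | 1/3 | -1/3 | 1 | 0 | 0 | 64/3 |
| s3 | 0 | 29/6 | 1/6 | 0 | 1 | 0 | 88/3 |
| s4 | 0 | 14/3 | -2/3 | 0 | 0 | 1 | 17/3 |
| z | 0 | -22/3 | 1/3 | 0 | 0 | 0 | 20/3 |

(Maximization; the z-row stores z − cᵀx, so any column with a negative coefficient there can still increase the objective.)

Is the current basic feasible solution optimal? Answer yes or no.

no

Column q has objective-row coefficient -22/3, which is negative; an improving pivot exists, so not yet optimal.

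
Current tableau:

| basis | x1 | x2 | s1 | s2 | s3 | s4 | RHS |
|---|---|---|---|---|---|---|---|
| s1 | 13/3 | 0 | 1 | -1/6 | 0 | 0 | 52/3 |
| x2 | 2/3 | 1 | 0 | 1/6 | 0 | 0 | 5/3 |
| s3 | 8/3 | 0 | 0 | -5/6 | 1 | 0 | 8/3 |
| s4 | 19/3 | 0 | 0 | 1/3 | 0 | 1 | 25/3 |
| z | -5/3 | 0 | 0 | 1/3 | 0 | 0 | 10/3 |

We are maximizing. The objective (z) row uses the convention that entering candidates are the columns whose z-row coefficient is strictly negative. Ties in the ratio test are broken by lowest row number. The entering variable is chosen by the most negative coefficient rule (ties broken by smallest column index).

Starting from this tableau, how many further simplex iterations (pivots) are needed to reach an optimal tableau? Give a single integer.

2

pivot: x1 in, s3 out → z = 5
pivot: s2 in, s4 out → z = 191/37
No improving column remains; optimal.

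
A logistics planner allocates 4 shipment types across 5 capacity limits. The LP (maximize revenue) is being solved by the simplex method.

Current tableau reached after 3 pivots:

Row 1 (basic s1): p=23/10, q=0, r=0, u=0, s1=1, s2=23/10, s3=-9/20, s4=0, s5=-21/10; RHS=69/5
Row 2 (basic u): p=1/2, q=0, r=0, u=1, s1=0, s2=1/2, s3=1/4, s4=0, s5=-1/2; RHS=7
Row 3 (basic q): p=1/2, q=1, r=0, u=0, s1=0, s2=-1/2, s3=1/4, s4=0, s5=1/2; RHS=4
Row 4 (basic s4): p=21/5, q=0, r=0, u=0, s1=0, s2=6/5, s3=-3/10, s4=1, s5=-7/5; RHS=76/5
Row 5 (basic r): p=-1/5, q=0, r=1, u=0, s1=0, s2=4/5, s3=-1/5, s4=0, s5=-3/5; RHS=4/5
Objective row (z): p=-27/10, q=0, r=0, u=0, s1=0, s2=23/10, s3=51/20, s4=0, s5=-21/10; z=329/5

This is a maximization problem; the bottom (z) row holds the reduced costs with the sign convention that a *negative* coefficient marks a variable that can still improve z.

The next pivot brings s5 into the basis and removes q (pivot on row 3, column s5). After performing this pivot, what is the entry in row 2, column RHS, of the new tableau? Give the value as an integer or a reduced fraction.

Pivot element is row 3, column s5: 1/2.
Normalize row 3: new (row 3, RHS) = 4/(1/2) = 8.
row 2 ← row 2 − (-1/2)·(new row 3): 7 − (-1/2)·8 = 11.

11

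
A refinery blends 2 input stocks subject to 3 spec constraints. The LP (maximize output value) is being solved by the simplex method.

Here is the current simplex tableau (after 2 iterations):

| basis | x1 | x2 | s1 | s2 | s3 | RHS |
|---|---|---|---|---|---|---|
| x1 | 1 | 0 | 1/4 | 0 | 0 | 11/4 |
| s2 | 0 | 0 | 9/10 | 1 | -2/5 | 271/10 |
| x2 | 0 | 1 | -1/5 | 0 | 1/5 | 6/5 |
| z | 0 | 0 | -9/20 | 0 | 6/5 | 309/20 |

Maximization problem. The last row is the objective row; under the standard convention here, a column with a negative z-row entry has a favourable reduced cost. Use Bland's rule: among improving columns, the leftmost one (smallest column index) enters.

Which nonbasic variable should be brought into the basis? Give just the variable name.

Objective-row coefficients: x1: 0, x2: 0, s1: -9/20, s2: 0, s3: 6/5.
Improving columns: s1. Bland's rule picks the smallest column index → s1.

s1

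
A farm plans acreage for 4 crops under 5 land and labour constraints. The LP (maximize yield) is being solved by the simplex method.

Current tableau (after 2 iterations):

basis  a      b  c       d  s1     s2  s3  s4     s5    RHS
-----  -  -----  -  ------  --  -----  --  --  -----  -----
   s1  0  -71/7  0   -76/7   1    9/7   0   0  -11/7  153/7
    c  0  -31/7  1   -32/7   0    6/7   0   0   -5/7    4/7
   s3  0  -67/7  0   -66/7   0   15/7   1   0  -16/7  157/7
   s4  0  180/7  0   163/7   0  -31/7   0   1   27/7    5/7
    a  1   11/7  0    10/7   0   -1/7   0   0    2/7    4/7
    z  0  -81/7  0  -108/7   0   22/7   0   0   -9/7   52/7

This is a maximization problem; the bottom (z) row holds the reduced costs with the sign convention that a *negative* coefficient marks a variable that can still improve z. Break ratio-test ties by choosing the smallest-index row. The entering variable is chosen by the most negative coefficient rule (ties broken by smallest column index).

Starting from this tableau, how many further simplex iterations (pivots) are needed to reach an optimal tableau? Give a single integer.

pivot: d in, s4 out → z = 1288/163
No improving column remains; optimal.

1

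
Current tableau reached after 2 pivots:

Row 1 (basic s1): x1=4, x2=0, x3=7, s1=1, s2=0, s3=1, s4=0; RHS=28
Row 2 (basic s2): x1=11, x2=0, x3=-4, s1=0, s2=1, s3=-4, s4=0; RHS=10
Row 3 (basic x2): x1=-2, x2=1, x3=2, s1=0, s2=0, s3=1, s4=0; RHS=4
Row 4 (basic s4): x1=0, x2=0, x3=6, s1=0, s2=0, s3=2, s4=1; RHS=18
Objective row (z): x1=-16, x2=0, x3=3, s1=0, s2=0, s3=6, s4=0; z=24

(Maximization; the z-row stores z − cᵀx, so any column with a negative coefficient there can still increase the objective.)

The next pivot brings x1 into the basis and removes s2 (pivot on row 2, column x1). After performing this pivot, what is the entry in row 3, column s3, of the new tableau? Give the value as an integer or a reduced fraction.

3/11

Pivot element is row 2, column x1: 11.
Normalize row 2: new (row 2, s3) = (-4)/11 = -4/11.
row 3 ← row 3 − (-2)·(new row 2): 1 − (-2)·(-4/11) = 3/11.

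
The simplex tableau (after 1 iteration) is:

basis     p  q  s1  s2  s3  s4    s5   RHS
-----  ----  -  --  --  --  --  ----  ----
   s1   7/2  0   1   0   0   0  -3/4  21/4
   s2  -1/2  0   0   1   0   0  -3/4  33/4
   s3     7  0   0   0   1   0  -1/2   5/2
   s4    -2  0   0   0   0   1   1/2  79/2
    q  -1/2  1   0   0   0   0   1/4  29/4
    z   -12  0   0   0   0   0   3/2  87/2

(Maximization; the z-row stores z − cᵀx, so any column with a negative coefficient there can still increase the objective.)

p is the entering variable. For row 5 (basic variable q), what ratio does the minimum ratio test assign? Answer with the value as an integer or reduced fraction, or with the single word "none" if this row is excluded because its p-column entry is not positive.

The p entry in row 5 is -1/2 ≤ 0, so this row gives no ratio.

none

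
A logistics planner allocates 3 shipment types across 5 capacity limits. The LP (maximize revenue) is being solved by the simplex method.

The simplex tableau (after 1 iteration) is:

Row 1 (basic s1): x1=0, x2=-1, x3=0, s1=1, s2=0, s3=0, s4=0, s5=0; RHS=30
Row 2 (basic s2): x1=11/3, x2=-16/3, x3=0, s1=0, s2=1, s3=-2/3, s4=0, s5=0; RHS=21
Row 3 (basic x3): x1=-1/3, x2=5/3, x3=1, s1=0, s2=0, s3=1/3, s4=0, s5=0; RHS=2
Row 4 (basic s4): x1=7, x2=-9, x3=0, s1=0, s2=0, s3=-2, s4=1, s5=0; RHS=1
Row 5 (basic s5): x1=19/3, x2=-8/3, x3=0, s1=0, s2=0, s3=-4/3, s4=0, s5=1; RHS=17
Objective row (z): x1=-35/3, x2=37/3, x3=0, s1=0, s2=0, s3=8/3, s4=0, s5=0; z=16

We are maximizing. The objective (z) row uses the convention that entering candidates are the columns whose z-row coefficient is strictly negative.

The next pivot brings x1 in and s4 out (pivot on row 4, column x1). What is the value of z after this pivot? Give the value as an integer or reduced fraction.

53/3

Minimum ratio for x1: 1/7 = 1/7.
z changes by −(z-row coeff of x1)·ratio = −(-35/3)·(1/7) = 5/3.
New z = 16 + (5/3) = 53/3.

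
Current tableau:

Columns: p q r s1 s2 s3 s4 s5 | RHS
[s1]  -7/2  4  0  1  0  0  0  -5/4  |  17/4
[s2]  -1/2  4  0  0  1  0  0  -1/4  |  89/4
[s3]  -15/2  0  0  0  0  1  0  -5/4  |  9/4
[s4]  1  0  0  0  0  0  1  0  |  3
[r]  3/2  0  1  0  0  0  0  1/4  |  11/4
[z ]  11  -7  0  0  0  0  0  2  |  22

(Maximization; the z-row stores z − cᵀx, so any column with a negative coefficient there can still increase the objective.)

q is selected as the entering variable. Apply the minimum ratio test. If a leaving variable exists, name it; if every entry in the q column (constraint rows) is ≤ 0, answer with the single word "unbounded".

Ratios: row 1 (s1): (17/4)/4 = 17/16; row 2 (s2): (89/4)/4 = 89/16; row 3 (s3): entry 0 ≤ 0, skip; row 4 (s4): entry 0 ≤ 0, skip; row 5 (r): entry 0 ≤ 0, skip.
Minimum ratio is in the s1 row, so s1 leaves.

s1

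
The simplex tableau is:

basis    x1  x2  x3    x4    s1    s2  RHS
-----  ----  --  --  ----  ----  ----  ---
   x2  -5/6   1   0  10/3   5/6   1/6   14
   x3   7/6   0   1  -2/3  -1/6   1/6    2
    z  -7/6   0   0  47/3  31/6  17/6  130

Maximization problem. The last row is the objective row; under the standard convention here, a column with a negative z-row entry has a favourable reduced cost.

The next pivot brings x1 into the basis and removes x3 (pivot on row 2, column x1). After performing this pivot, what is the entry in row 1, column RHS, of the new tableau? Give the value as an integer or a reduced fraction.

108/7

Pivot element is row 2, column x1: 7/6.
Normalize row 2: new (row 2, RHS) = 2/(7/6) = 12/7.
row 1 ← row 1 − (-5/6)·(new row 2): 14 − (-5/6)·(12/7) = 108/7.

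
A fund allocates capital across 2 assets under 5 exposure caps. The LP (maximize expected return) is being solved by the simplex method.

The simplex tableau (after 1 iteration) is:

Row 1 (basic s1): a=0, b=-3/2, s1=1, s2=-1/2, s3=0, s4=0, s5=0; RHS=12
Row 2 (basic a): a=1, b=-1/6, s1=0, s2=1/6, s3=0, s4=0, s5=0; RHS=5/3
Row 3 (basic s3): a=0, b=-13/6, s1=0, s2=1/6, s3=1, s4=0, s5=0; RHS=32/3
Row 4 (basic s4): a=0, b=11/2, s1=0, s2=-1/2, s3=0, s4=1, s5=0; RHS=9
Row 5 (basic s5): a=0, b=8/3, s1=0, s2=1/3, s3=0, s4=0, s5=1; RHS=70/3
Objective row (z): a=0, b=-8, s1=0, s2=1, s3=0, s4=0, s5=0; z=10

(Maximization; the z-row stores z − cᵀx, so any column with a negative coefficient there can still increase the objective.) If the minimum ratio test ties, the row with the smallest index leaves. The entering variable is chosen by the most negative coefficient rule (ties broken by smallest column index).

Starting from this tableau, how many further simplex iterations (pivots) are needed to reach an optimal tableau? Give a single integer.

1

pivot: b in, s4 out → z = 254/11
No improving column remains; optimal.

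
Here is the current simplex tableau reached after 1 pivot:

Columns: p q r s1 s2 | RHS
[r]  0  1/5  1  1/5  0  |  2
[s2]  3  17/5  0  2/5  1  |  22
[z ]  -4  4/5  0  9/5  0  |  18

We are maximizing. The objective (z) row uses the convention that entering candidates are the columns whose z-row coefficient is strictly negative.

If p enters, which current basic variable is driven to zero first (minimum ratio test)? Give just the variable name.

s2

Ratios: row 1 (r): entry 0 ≤ 0, skip; row 2 (s2): 22/3 = 22/3.
Minimum ratio 22/3 is in the s2 row, so s2 leaves.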